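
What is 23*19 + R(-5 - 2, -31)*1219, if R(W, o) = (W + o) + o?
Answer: -83674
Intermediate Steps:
R(W, o) = W + 2*o
23*19 + R(-5 - 2, -31)*1219 = 23*19 + ((-5 - 2) + 2*(-31))*1219 = 437 + (-7 - 62)*1219 = 437 - 69*1219 = 437 - 84111 = -83674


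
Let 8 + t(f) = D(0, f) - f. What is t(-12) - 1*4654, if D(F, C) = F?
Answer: -4650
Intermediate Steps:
t(f) = -8 - f (t(f) = -8 + (0 - f) = -8 - f)
t(-12) - 1*4654 = (-8 - 1*(-12)) - 1*4654 = (-8 + 12) - 4654 = 4 - 4654 = -4650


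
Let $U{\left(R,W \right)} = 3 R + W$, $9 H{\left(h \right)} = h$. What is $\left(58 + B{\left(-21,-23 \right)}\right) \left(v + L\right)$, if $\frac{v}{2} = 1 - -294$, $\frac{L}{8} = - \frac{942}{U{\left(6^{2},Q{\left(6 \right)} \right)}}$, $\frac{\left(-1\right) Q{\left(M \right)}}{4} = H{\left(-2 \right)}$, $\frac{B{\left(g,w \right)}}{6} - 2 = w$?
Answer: $- \frac{8676392}{245} \approx -35414.0$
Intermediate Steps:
$B{\left(g,w \right)} = 12 + 6 w$
$H{\left(h \right)} = \frac{h}{9}$
$Q{\left(M \right)} = \frac{8}{9}$ ($Q{\left(M \right)} = - 4 \cdot \frac{1}{9} \left(-2\right) = \left(-4\right) \left(- \frac{2}{9}\right) = \frac{8}{9}$)
$U{\left(R,W \right)} = W + 3 R$
$L = - \frac{16956}{245}$ ($L = 8 \left(- \frac{942}{\frac{8}{9} + 3 \cdot 6^{2}}\right) = 8 \left(- \frac{942}{\frac{8}{9} + 3 \cdot 36}\right) = 8 \left(- \frac{942}{\frac{8}{9} + 108}\right) = 8 \left(- \frac{942}{\frac{980}{9}}\right) = 8 \left(\left(-942\right) \frac{9}{980}\right) = 8 \left(- \frac{4239}{490}\right) = - \frac{16956}{245} \approx -69.208$)
$v = 590$ ($v = 2 \left(1 - -294\right) = 2 \left(1 + 294\right) = 2 \cdot 295 = 590$)
$\left(58 + B{\left(-21,-23 \right)}\right) \left(v + L\right) = \left(58 + \left(12 + 6 \left(-23\right)\right)\right) \left(590 - \frac{16956}{245}\right) = \left(58 + \left(12 - 138\right)\right) \frac{127594}{245} = \left(58 - 126\right) \frac{127594}{245} = \left(-68\right) \frac{127594}{245} = - \frac{8676392}{245}$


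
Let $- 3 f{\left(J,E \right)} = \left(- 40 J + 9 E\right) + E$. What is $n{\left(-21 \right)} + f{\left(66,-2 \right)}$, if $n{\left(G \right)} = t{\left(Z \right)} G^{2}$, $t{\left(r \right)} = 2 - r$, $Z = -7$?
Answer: $\frac{14567}{3} \approx 4855.7$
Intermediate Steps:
$f{\left(J,E \right)} = - \frac{10 E}{3} + \frac{40 J}{3}$ ($f{\left(J,E \right)} = - \frac{\left(- 40 J + 9 E\right) + E}{3} = - \frac{- 40 J + 10 E}{3} = - \frac{10 E}{3} + \frac{40 J}{3}$)
$n{\left(G \right)} = 9 G^{2}$ ($n{\left(G \right)} = \left(2 - -7\right) G^{2} = \left(2 + 7\right) G^{2} = 9 G^{2}$)
$n{\left(-21 \right)} + f{\left(66,-2 \right)} = 9 \left(-21\right)^{2} + \left(\left(- \frac{10}{3}\right) \left(-2\right) + \frac{40}{3} \cdot 66\right) = 9 \cdot 441 + \left(\frac{20}{3} + 880\right) = 3969 + \frac{2660}{3} = \frac{14567}{3}$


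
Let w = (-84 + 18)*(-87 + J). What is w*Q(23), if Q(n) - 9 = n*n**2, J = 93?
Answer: -4821696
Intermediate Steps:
w = -396 (w = (-84 + 18)*(-87 + 93) = -66*6 = -396)
Q(n) = 9 + n**3 (Q(n) = 9 + n*n**2 = 9 + n**3)
w*Q(23) = -396*(9 + 23**3) = -396*(9 + 12167) = -396*12176 = -4821696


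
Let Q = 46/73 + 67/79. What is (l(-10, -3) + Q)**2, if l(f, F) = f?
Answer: 2415231025/33258289 ≈ 72.620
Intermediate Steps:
Q = 8525/5767 (Q = 46*(1/73) + 67*(1/79) = 46/73 + 67/79 = 8525/5767 ≈ 1.4782)
(l(-10, -3) + Q)**2 = (-10 + 8525/5767)**2 = (-49145/5767)**2 = 2415231025/33258289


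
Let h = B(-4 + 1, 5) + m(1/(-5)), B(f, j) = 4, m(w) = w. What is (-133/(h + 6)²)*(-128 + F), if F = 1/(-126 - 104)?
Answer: 2796895/15778 ≈ 177.27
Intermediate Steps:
F = -1/230 (F = 1/(-230) = -1/230 ≈ -0.0043478)
h = 19/5 (h = 4 + 1/(-5) = 4 - ⅕ = 19/5 ≈ 3.8000)
(-133/(h + 6)²)*(-128 + F) = (-133/(19/5 + 6)²)*(-128 - 1/230) = -133/((49/5)²)*(-29441/230) = -133/2401/25*(-29441/230) = -133*25/2401*(-29441/230) = -475/343*(-29441/230) = 2796895/15778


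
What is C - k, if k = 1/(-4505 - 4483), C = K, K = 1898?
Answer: 17059225/8988 ≈ 1898.0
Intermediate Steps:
C = 1898
k = -1/8988 (k = 1/(-8988) = -1/8988 ≈ -0.00011126)
C - k = 1898 - 1*(-1/8988) = 1898 + 1/8988 = 17059225/8988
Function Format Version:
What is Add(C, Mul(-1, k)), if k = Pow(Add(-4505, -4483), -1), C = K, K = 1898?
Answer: Rational(17059225, 8988) ≈ 1898.0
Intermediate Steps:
C = 1898
k = Rational(-1, 8988) (k = Pow(-8988, -1) = Rational(-1, 8988) ≈ -0.00011126)
Add(C, Mul(-1, k)) = Add(1898, Mul(-1, Rational(-1, 8988))) = Add(1898, Rational(1, 8988)) = Rational(17059225, 8988)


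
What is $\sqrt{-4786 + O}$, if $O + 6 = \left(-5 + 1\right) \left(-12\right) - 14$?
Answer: $i \sqrt{4758} \approx 68.978 i$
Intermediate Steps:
$O = 28$ ($O = -6 - \left(14 - \left(-5 + 1\right) \left(-12\right)\right) = -6 - -34 = -6 + \left(48 - 14\right) = -6 + 34 = 28$)
$\sqrt{-4786 + O} = \sqrt{-4786 + 28} = \sqrt{-4758} = i \sqrt{4758}$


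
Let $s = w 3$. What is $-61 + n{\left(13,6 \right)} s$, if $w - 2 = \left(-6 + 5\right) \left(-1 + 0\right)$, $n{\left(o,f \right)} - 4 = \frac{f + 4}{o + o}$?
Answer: $- \frac{280}{13} \approx -21.538$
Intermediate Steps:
$n{\left(o,f \right)} = 4 + \frac{4 + f}{2 o}$ ($n{\left(o,f \right)} = 4 + \frac{f + 4}{o + o} = 4 + \frac{4 + f}{2 o}$)
$w = 3$ ($w = 2 + \left(-6 + 5\right) \left(-1 + 0\right) = 2 - -1 = 2 + 1 = 3$)
$s = 9$ ($s = 3 \cdot 3 = 9$)
$-61 + n{\left(13,6 \right)} s = -61 + \frac{4 + 6 + 8 \cdot 13}{2 \cdot 13} \cdot 9 = -61 + \frac{1}{2} \cdot \frac{1}{13} \left(4 + 6 + 104\right) 9 = -61 + \frac{1}{2} \cdot \frac{1}{13} \cdot 114 \cdot 9 = -61 + \frac{57}{13} \cdot 9 = -61 + \frac{513}{13} = - \frac{280}{13}$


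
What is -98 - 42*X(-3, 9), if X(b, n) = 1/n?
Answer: -308/3 ≈ -102.67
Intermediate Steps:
-98 - 42*X(-3, 9) = -98 - 42/9 = -98 - 42*⅑ = -98 - 14/3 = -308/3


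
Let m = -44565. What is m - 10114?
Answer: -54679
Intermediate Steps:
m - 10114 = -44565 - 10114 = -54679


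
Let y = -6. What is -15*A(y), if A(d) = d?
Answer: 90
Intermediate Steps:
-15*A(y) = -15*(-6) = 90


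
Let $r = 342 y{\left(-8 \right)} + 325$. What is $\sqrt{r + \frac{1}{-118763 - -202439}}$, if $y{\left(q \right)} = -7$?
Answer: $\frac{i \sqrt{3621615325917}}{41838} \approx 45.486 i$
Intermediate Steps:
$r = -2069$ ($r = 342 \left(-7\right) + 325 = -2394 + 325 = -2069$)
$\sqrt{r + \frac{1}{-118763 - -202439}} = \sqrt{-2069 + \frac{1}{-118763 - -202439}} = \sqrt{-2069 + \frac{1}{-118763 + 202439}} = \sqrt{-2069 + \frac{1}{83676}} = \sqrt{- \frac{173125643}{83676}} = \frac{i \sqrt{3621615325917}}{41838}$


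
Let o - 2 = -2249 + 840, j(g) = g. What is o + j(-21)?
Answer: -1428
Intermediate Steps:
o = -1407 (o = 2 + (-2249 + 840) = 2 - 1409 = -1407)
o + j(-21) = -1407 - 21 = -1428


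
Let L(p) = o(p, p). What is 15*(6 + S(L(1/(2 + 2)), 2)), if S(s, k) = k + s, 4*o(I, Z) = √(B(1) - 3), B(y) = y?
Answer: 120 + 15*I*√2/4 ≈ 120.0 + 5.3033*I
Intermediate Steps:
o(I, Z) = I*√2/4 (o(I, Z) = √(1 - 3)/4 = √(-2)/4 = (I*√2)/4 = I*√2/4)
L(p) = I*√2/4
15*(6 + S(L(1/(2 + 2)), 2)) = 15*(6 + (2 + I*√2/4)) = 15*(8 + I*√2/4) = 120 + 15*I*√2/4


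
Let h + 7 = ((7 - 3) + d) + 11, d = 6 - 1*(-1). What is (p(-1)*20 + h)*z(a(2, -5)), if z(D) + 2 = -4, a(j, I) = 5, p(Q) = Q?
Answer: 30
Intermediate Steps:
d = 7 (d = 6 + 1 = 7)
z(D) = -6 (z(D) = -2 - 4 = -6)
h = 15 (h = -7 + (((7 - 3) + 7) + 11) = -7 + ((4 + 7) + 11) = -7 + (11 + 11) = -7 + 22 = 15)
(p(-1)*20 + h)*z(a(2, -5)) = (-1*20 + 15)*(-6) = (-20 + 15)*(-6) = -5*(-6) = 30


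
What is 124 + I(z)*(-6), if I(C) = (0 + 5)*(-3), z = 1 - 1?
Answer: 214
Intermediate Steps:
z = 0
I(C) = -15 (I(C) = 5*(-3) = -15)
124 + I(z)*(-6) = 124 - 15*(-6) = 124 + 90 = 214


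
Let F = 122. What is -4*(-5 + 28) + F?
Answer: 30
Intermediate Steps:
-4*(-5 + 28) + F = -4*(-5 + 28) + 122 = -4*23 + 122 = -92 + 122 = 30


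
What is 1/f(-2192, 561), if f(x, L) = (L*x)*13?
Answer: -1/15986256 ≈ -6.2554e-8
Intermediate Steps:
f(x, L) = 13*L*x
1/f(-2192, 561) = 1/(13*561*(-2192)) = 1/(-15986256) = -1/15986256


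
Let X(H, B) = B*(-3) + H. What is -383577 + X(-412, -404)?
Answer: -382777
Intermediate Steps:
X(H, B) = H - 3*B (X(H, B) = -3*B + H = H - 3*B)
-383577 + X(-412, -404) = -383577 + (-412 - 3*(-404)) = -383577 + (-412 + 1212) = -383577 + 800 = -382777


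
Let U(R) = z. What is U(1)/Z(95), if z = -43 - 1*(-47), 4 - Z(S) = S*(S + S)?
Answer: -2/9023 ≈ -0.00022166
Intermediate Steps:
Z(S) = 4 - 2*S² (Z(S) = 4 - S*(S + S) = 4 - S*2*S = 4 - 2*S²)
z = 4 (z = -43 + 47 = 4)
U(R) = 4
U(1)/Z(95) = 4/(4 - 2*95²) = 4/(4 - 2*9025) = 4/(4 - 18050) = 4/(-18046) = 4*(-1/18046) = -2/9023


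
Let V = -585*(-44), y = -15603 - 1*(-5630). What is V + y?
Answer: 15767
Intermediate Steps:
y = -9973 (y = -15603 + 5630 = -9973)
V = 25740
V + y = 25740 - 9973 = 15767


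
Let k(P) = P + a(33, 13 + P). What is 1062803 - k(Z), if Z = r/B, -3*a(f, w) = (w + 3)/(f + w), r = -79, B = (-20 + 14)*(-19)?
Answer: 41719300585/39254 ≈ 1.0628e+6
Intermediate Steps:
B = 114 (B = -6*(-19) = 114)
a(f, w) = -(3 + w)/(3*(f + w)) (a(f, w) = -(w + 3)/(3*(f + w)) = -(3 + w)/(3*(f + w)))
Z = -79/114 ≈ -0.69298
k(P) = P + (-16/3 - P/3)/(46 + P) (k(P) = P + (-1 - (13 + P)/3)/(33 + (13 + P)) = P + (-1 + (-13/3 - P/3))/(46 + P) = P + (-16/3 - P/3)/(46 + P))
1062803 - k(Z) = 1062803 - (-16 - 1*(-79/114) + 3*(-79/114)*(46 - 79/114))/(3*(46 - 79/114)) = 1062803 - (-16 + 79/114 + 3*(-79/114)*(5165/114))/(3*5165/114) = 1062803 - 114*(-16 + 79/114 - 408035/4332)/(3*5165) = 1062803 - 114*(-158115)/(3*5165*1444) = 1062803 - 1*(-31623/39254) = 1062803 + 31623/39254 = 41719300585/39254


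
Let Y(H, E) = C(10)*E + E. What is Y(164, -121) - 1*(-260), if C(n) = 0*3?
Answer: 139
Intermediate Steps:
C(n) = 0
Y(H, E) = E (Y(H, E) = 0*E + E = 0 + E = E)
Y(164, -121) - 1*(-260) = -121 - 1*(-260) = -121 + 260 = 139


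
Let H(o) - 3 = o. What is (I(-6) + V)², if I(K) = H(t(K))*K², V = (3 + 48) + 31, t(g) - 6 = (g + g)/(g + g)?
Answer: 195364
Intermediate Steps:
t(g) = 7 (t(g) = 6 + (g + g)/(g + g) = 6 + (2*g)/((2*g)) = 6 + (2*g)*(1/(2*g)) = 6 + 1 = 7)
V = 82 (V = 51 + 31 = 82)
H(o) = 3 + o
I(K) = 10*K² (I(K) = (3 + 7)*K² = 10*K²)
(I(-6) + V)² = (10*(-6)² + 82)² = (10*36 + 82)² = (360 + 82)² = 442² = 195364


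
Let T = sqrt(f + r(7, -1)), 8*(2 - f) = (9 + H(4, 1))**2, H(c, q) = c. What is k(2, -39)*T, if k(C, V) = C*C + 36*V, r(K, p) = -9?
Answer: -5250*I*sqrt(2) ≈ -7424.6*I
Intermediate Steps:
f = -153/8 (f = 2 - (9 + 4)**2/8 = 2 - 1/8*13**2 = 2 - 1/8*169 = 2 - 169/8 = -153/8 ≈ -19.125)
k(C, V) = C**2 + 36*V
T = 15*I*sqrt(2)/4 (T = sqrt(-153/8 - 9) = sqrt(-225/8) = 15*I*sqrt(2)/4 ≈ 5.3033*I)
k(2, -39)*T = (2**2 + 36*(-39))*(15*I*sqrt(2)/4) = (4 - 1404)*(15*I*sqrt(2)/4) = -5250*I*sqrt(2)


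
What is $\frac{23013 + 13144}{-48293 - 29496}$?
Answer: $- \frac{36157}{77789} \approx -0.46481$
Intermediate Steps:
$\frac{23013 + 13144}{-48293 - 29496} = \frac{36157}{-48293 - 29496} = \frac{36157}{-77789} = 36157 \left(- \frac{1}{77789}\right) = - \frac{36157}{77789}$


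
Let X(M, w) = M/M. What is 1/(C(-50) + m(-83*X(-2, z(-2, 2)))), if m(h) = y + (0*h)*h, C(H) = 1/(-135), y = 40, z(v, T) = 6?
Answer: 135/5399 ≈ 0.025005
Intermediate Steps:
X(M, w) = 1
C(H) = -1/135
m(h) = 40 (m(h) = 40 + (0*h)*h = 40 + 0*h = 40 + 0 = 40)
1/(C(-50) + m(-83*X(-2, z(-2, 2)))) = 1/(-1/135 + 40) = 1/(5399/135) = 135/5399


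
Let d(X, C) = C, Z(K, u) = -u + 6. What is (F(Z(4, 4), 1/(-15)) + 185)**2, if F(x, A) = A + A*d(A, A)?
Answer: 1731475321/50625 ≈ 34202.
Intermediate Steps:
Z(K, u) = 6 - u
F(x, A) = A + A**2 (F(x, A) = A + A*A = A + A**2)
(F(Z(4, 4), 1/(-15)) + 185)**2 = ((1 + 1/(-15))/(-15) + 185)**2 = (-(1 - 1/15)/15 + 185)**2 = (-1/15*14/15 + 185)**2 = (-14/225 + 185)**2 = (41611/225)**2 = 1731475321/50625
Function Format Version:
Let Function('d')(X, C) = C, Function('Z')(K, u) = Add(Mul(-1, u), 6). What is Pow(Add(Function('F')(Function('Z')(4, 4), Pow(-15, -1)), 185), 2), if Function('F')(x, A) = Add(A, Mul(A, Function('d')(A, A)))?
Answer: Rational(1731475321, 50625) ≈ 34202.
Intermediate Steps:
Function('Z')(K, u) = Add(6, Mul(-1, u))
Function('F')(x, A) = Add(A, Pow(A, 2)) (Function('F')(x, A) = Add(A, Mul(A, A)) = Add(A, Pow(A, 2)))
Pow(Add(Function('F')(Function('Z')(4, 4), Pow(-15, -1)), 185), 2) = Pow(Add(Mul(Pow(-15, -1), Add(1, Pow(-15, -1))), 185), 2) = Pow(Add(Mul(Rational(-1, 15), Add(1, Rational(-1, 15))), 185), 2) = Pow(Add(Mul(Rational(-1, 15), Rational(14, 15)), 185), 2) = Pow(Add(Rational(-14, 225), 185), 2) = Pow(Rational(41611, 225), 2) = Rational(1731475321, 50625)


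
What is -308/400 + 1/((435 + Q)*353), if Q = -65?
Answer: -1005687/1306100 ≈ -0.76999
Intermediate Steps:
-308/400 + 1/((435 + Q)*353) = -308/400 + 1/((435 - 65)*353) = -308*1/400 + (1/353)/370 = -77/100 + (1/370)*(1/353) = -77/100 + 1/130610 = -1005687/1306100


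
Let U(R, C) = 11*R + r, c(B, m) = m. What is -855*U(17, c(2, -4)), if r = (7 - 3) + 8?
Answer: -170145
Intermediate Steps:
r = 12 (r = 4 + 8 = 12)
U(R, C) = 12 + 11*R (U(R, C) = 11*R + 12 = 12 + 11*R)
-855*U(17, c(2, -4)) = -855*(12 + 11*17) = -855*(12 + 187) = -855*199 = -1*170145 = -170145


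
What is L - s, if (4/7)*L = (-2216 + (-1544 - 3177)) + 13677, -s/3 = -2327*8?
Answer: -44053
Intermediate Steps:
s = 55848 (s = -(-6981)*8 = -3*(-18616) = 55848)
L = 11795 (L = 7*((-2216 + (-1544 - 3177)) + 13677)/4 = 7*((-2216 - 4721) + 13677)/4 = 7*(-6937 + 13677)/4 = (7/4)*6740 = 11795)
L - s = 11795 - 1*55848 = 11795 - 55848 = -44053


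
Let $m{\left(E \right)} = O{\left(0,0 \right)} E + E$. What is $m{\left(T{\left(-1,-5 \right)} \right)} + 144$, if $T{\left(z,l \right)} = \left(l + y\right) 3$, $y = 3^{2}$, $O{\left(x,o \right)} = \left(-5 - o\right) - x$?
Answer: $96$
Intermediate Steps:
$O{\left(x,o \right)} = -5 - o - x$
$y = 9$
$T{\left(z,l \right)} = 27 + 3 l$ ($T{\left(z,l \right)} = \left(l + 9\right) 3 = \left(9 + l\right) 3 = 27 + 3 l$)
$m{\left(E \right)} = - 4 E$ ($m{\left(E \right)} = \left(-5 - 0 - 0\right) E + E = \left(-5 + 0 + 0\right) E + E = - 5 E + E = - 4 E$)
$m{\left(T{\left(-1,-5 \right)} \right)} + 144 = - 4 \left(27 + 3 \left(-5\right)\right) + 144 = - 4 \left(27 - 15\right) + 144 = \left(-4\right) 12 + 144 = -48 + 144 = 96$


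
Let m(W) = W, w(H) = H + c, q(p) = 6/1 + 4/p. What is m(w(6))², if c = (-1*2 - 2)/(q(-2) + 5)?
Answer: 2500/81 ≈ 30.864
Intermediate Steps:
q(p) = 6 + 4/p (q(p) = 6*1 + 4/p = 6 + 4/p)
c = -4/9 (c = (-1*2 - 2)/((6 + 4/(-2)) + 5) = (-2 - 2)/((6 + 4*(-½)) + 5) = -4/((6 - 2) + 5) = -4/(4 + 5) = -4/9 ≈ -0.44444)
w(H) = -4/9 + H (w(H) = H - 4/9 = -4/9 + H)
m(w(6))² = (-4/9 + 6)² = (50/9)² = 2500/81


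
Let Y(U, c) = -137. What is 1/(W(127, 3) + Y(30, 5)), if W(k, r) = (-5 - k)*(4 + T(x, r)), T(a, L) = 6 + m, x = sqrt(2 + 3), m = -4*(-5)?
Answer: -1/4097 ≈ -0.00024408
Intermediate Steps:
m = 20
x = sqrt(5) ≈ 2.2361
T(a, L) = 26 (T(a, L) = 6 + 20 = 26)
W(k, r) = -150 - 30*k (W(k, r) = (-5 - k)*(4 + 26) = (-5 - k)*30 = -150 - 30*k)
1/(W(127, 3) + Y(30, 5)) = 1/((-150 - 30*127) - 137) = 1/((-150 - 3810) - 137) = 1/(-3960 - 137) = 1/(-4097) = -1/4097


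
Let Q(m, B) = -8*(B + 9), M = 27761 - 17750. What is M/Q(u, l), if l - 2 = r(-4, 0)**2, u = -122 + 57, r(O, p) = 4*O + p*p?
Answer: -3337/712 ≈ -4.6868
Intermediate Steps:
r(O, p) = p**2 + 4*O (r(O, p) = 4*O + p**2 = p**2 + 4*O)
u = -65
M = 10011
l = 258 (l = 2 + (0**2 + 4*(-4))**2 = 2 + (0 - 16)**2 = 2 + (-16)**2 = 2 + 256 = 258)
Q(m, B) = -72 - 8*B (Q(m, B) = -8*(9 + B) = -72 - 8*B)
M/Q(u, l) = 10011/(-72 - 8*258) = 10011/(-72 - 2064) = 10011/(-2136) = 10011*(-1/2136) = -3337/712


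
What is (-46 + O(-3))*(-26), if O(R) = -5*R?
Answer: 806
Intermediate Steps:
(-46 + O(-3))*(-26) = (-46 - 5*(-3))*(-26) = (-46 + 15)*(-26) = -31*(-26) = 806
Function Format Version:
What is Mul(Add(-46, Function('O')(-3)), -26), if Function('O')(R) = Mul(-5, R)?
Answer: 806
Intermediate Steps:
Mul(Add(-46, Function('O')(-3)), -26) = Mul(Add(-46, Mul(-5, -3)), -26) = Mul(Add(-46, 15), -26) = Mul(-31, -26) = 806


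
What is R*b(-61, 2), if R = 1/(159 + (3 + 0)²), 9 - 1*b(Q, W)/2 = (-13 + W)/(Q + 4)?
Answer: 251/2394 ≈ 0.10485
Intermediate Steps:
b(Q, W) = 18 - 2*(-13 + W)/(4 + Q) (b(Q, W) = 18 - 2*(-13 + W)/(Q + 4) = 18 - 2*(-13 + W)/(4 + Q))
R = 1/168 (R = 1/(159 + 3²) = 1/(159 + 9) = 1/168 ≈ 0.0059524)
R*b(-61, 2) = (2*(49 - 1*2 + 9*(-61))/(4 - 61))/168 = (2*(49 - 2 - 549)/(-57))/168 = (2*(-1/57)*(-502))/168 = (1/168)*(1004/57) = 251/2394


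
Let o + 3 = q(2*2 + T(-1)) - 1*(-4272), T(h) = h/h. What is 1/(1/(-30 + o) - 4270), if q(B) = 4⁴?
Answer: -4495/19193649 ≈ -0.00023419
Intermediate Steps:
T(h) = 1
q(B) = 256
o = 4525 (o = -3 + (256 - 1*(-4272)) = -3 + (256 + 4272) = -3 + 4528 = 4525)
1/(1/(-30 + o) - 4270) = 1/(1/(-30 + 4525) - 4270) = 1/(1/4495 - 4270) = 1/(-19193649/4495) = -4495/19193649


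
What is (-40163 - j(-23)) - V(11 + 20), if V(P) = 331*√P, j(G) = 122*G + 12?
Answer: -37369 - 331*√31 ≈ -39212.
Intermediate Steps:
j(G) = 12 + 122*G
(-40163 - j(-23)) - V(11 + 20) = (-40163 - (12 + 122*(-23))) - 331*√(11 + 20) = (-40163 - (12 - 2806)) - 331*√31 = (-40163 - 1*(-2794)) - 331*√31 = (-40163 + 2794) - 331*√31 = -37369 - 331*√31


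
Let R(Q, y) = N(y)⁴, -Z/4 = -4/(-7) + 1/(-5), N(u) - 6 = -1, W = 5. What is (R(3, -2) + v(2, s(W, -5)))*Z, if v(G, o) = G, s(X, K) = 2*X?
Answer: -32604/35 ≈ -931.54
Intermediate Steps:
N(u) = 5 (N(u) = 6 - 1 = 5)
Z = -52/35 (Z = -4*(-4/(-7) + 1/(-5)) = -4*(-4*(-⅐) + 1*(-⅕)) = -4*(4/7 - ⅕) = -4*13/35 = -52/35 ≈ -1.4857)
R(Q, y) = 625 (R(Q, y) = 5⁴ = 625)
(R(3, -2) + v(2, s(W, -5)))*Z = (625 + 2)*(-52/35) = 627*(-52/35) = -32604/35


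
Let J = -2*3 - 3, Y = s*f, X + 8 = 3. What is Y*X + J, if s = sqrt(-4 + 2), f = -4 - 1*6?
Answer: -9 + 50*I*sqrt(2) ≈ -9.0 + 70.711*I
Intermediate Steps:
X = -5 (X = -8 + 3 = -5)
f = -10 (f = -4 - 6 = -10)
s = I*sqrt(2) (s = sqrt(-2) = I*sqrt(2) ≈ 1.4142*I)
Y = -10*I*sqrt(2) (Y = (I*sqrt(2))*(-10) = -10*I*sqrt(2) ≈ -14.142*I)
J = -9 (J = -1*6 - 3 = -6 - 3 = -9)
Y*X + J = -10*I*sqrt(2)*(-5) - 9 = 50*I*sqrt(2) - 9 = -9 + 50*I*sqrt(2)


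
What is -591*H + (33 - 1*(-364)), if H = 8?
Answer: -4331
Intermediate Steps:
-591*H + (33 - 1*(-364)) = -591*8 + (33 - 1*(-364)) = -4728 + (33 + 364) = -4728 + 397 = -4331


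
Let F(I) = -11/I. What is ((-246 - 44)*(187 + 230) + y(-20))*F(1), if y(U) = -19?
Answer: 1330439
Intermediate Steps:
((-246 - 44)*(187 + 230) + y(-20))*F(1) = ((-246 - 44)*(187 + 230) - 19)*(-11/1) = (-290*417 - 19)*(-11*1) = (-120930 - 19)*(-11) = -120949*(-11) = 1330439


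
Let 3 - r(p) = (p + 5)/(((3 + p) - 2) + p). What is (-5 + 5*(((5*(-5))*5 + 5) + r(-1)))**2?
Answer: 324900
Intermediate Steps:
r(p) = 3 - (5 + p)/(1 + 2*p) (r(p) = 3 - (p + 5)/(((3 + p) - 2) + p) = 3 - (5 + p)/((1 + p) + p) = 3 - (5 + p)/(1 + 2*p))
(-5 + 5*(((5*(-5))*5 + 5) + r(-1)))**2 = (-5 + 5*(((5*(-5))*5 + 5) + (-2 + 5*(-1))/(1 + 2*(-1))))**2 = (-5 + 5*((-25*5 + 5) + (-2 - 5)/(1 - 2)))**2 = (-5 + 5*((-125 + 5) - 7/(-1)))**2 = (-5 + 5*(-120 - 1*(-7)))**2 = (-5 + 5*(-120 + 7))**2 = (-5 + 5*(-113))**2 = (-5 - 565)**2 = (-570)**2 = 324900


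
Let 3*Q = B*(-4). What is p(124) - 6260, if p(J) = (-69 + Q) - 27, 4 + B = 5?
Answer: -19072/3 ≈ -6357.3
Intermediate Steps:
B = 1 (B = -4 + 5 = 1)
Q = -4/3 (Q = (1*(-4))/3 = (⅓)*(-4) = -4/3 ≈ -1.3333)
p(J) = -292/3 (p(J) = (-69 - 4/3) - 27 = -211/3 - 27 = -292/3)
p(124) - 6260 = -292/3 - 6260 = -19072/3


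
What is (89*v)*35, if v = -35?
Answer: -109025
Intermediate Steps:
(89*v)*35 = (89*(-35))*35 = -3115*35 = -109025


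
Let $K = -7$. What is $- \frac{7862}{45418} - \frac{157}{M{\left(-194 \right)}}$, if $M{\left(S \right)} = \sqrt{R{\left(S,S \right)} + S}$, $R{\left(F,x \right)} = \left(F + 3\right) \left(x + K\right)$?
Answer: $- \frac{3931}{22709} - \frac{157 \sqrt{38197}}{38197} \approx -0.97642$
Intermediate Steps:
$R{\left(F,x \right)} = \left(-7 + x\right) \left(3 + F\right)$ ($R{\left(F,x \right)} = \left(F + 3\right) \left(x - 7\right) = \left(3 + F\right) \left(-7 + x\right) = \left(-7 + x\right) \left(3 + F\right)$)
$M{\left(S \right)} = \sqrt{-21 + S^{2} - 3 S}$ ($M{\left(S \right)} = \sqrt{\left(-21 - 7 S + 3 S + S S\right) + S} = \sqrt{\left(-21 - 7 S + 3 S + S^{2}\right) + S} = \sqrt{\left(-21 + S^{2} - 4 S\right) + S} = \sqrt{-21 + S^{2} - 3 S}$)
$- \frac{7862}{45418} - \frac{157}{M{\left(-194 \right)}} = - \frac{7862}{45418} - \frac{157}{\sqrt{-21 + \left(-194\right)^{2} - -582}} = \left(-7862\right) \frac{1}{45418} - \frac{157}{\sqrt{-21 + 37636 + 582}} = - \frac{3931}{22709} - \frac{157}{\sqrt{38197}} = - \frac{3931}{22709} - 157 \frac{\sqrt{38197}}{38197} = - \frac{3931}{22709} - \frac{157 \sqrt{38197}}{38197}$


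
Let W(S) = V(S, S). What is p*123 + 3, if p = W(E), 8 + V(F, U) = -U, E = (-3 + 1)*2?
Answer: -489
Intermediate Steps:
E = -4 (E = -2*2 = -4)
V(F, U) = -8 - U
W(S) = -8 - S
p = -4 (p = -8 - 1*(-4) = -8 + 4 = -4)
p*123 + 3 = -4*123 + 3 = -492 + 3 = -489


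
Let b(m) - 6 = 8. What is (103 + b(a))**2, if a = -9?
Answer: 13689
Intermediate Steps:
b(m) = 14 (b(m) = 6 + 8 = 14)
(103 + b(a))**2 = (103 + 14)**2 = 117**2 = 13689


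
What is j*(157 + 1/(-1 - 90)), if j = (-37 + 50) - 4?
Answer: 128574/91 ≈ 1412.9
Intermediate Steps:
j = 9 (j = 13 - 4 = 9)
j*(157 + 1/(-1 - 90)) = 9*(157 + 1/(-1 - 90)) = 9*(157 + 1/(-91)) = 9*(157 - 1/91) = 9*(14286/91) = 128574/91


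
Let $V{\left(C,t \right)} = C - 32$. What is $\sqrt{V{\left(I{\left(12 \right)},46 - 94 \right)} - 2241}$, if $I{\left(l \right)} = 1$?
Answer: $4 i \sqrt{142} \approx 47.666 i$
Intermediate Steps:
$V{\left(C,t \right)} = -32 + C$
$\sqrt{V{\left(I{\left(12 \right)},46 - 94 \right)} - 2241} = \sqrt{\left(-32 + 1\right) - 2241} = \sqrt{-31 - 2241} = \sqrt{-2272} = 4 i \sqrt{142}$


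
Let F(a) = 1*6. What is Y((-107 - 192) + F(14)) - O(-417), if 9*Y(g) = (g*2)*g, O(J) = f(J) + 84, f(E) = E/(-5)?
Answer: 850957/45 ≈ 18910.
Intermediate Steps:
F(a) = 6
f(E) = -E/5 (f(E) = E*(-⅕) = -E/5)
O(J) = 84 - J/5 (O(J) = -J/5 + 84 = 84 - J/5)
Y(g) = 2*g²/9 (Y(g) = ((g*2)*g)/9 = ((2*g)*g)/9 = (2*g²)/9 = 2*g²/9)
Y((-107 - 192) + F(14)) - O(-417) = 2*((-107 - 192) + 6)²/9 - (84 - ⅕*(-417)) = 2*(-299 + 6)²/9 - (84 + 417/5) = (2/9)*(-293)² - 1*837/5 = (2/9)*85849 - 837/5 = 171698/9 - 837/5 = 850957/45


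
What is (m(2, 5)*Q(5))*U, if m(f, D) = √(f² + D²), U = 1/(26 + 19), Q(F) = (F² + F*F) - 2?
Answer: 16*√29/15 ≈ 5.7442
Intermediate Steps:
Q(F) = -2 + 2*F² (Q(F) = (F² + F²) - 2 = 2*F² - 2 = -2 + 2*F²)
U = 1/45 ≈ 0.022222
m(f, D) = √(D² + f²)
(m(2, 5)*Q(5))*U = (√(5² + 2²)*(-2 + 2*5²))*(1/45) = (√(25 + 4)*(-2 + 2*25))*(1/45) = (√29*(-2 + 50))*(1/45) = (√29*48)*(1/45) = (48*√29)*(1/45) = 16*√29/15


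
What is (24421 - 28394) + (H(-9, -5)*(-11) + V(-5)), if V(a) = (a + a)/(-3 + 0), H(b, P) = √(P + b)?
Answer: -11909/3 - 11*I*√14 ≈ -3969.7 - 41.158*I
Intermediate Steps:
V(a) = -2*a/3 (V(a) = (2*a)/(-3) = (2*a)*(-⅓) = -2*a/3)
(24421 - 28394) + (H(-9, -5)*(-11) + V(-5)) = (24421 - 28394) + (√(-5 - 9)*(-11) - ⅔*(-5)) = -3973 + (√(-14)*(-11) + 10/3) = -3973 + ((I*√14)*(-11) + 10/3) = -3973 + (-11*I*√14 + 10/3) = -3973 + (10/3 - 11*I*√14) = -11909/3 - 11*I*√14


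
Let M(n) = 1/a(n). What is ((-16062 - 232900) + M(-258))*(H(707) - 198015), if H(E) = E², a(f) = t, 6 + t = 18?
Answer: -450871026931/6 ≈ -7.5145e+10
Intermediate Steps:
t = 12 (t = -6 + 18 = 12)
a(f) = 12
M(n) = 1/12
((-16062 - 232900) + M(-258))*(H(707) - 198015) = ((-16062 - 232900) + 1/12)*(707² - 198015) = (-248962 + 1/12)*(499849 - 198015) = -2987543/12*301834 = -450871026931/6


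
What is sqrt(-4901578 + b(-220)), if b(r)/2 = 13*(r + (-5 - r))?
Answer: 2*I*sqrt(1225427) ≈ 2214.0*I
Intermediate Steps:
b(r) = -130 (b(r) = 2*(13*(r + (-5 - r))) = 2*(13*(-5)) = 2*(-65) = -130)
sqrt(-4901578 + b(-220)) = sqrt(-4901578 - 130) = sqrt(-4901708) = 2*I*sqrt(1225427)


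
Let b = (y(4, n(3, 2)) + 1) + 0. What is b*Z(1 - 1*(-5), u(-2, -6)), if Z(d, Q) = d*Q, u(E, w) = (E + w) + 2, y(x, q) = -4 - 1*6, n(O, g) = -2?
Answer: 324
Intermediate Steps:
y(x, q) = -10 (y(x, q) = -4 - 6 = -10)
u(E, w) = 2 + E + w
Z(d, Q) = Q*d
b = -9 (b = (-10 + 1) + 0 = -9 + 0 = -9)
b*Z(1 - 1*(-5), u(-2, -6)) = -9*(2 - 2 - 6)*(1 - 1*(-5)) = -(-54)*(1 + 5) = -(-54)*6 = -9*(-36) = 324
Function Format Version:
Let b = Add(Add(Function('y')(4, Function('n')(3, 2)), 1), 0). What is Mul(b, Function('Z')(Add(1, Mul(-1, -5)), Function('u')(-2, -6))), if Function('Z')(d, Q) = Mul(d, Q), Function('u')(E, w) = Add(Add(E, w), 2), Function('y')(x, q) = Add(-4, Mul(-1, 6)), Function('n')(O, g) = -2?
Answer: 324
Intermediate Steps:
Function('y')(x, q) = -10 (Function('y')(x, q) = Add(-4, -6) = -10)
Function('u')(E, w) = Add(2, E, w)
Function('Z')(d, Q) = Mul(Q, d)
b = -9 (b = Add(Add(-10, 1), 0) = Add(-9, 0) = -9)
Mul(b, Function('Z')(Add(1, Mul(-1, -5)), Function('u')(-2, -6))) = Mul(-9, Mul(Add(2, -2, -6), Add(1, Mul(-1, -5)))) = Mul(-9, Mul(-6, Add(1, 5))) = Mul(-9, Mul(-6, 6)) = Mul(-9, -36) = 324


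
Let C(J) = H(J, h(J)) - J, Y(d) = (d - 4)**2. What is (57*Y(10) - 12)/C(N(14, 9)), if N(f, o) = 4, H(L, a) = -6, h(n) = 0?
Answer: -204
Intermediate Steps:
Y(d) = (-4 + d)**2
C(J) = -6 - J
(57*Y(10) - 12)/C(N(14, 9)) = (57*(-4 + 10)**2 - 12)/(-6 - 1*4) = (57*6**2 - 12)/(-6 - 4) = (57*36 - 12)/(-10) = (2052 - 12)*(-1/10) = 2040*(-1/10) = -204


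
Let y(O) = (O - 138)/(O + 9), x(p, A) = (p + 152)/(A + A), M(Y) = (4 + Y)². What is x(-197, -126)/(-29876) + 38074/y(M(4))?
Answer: -1162523798313/30951536 ≈ -37560.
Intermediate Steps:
x(p, A) = (152 + p)/(2*A) (x(p, A) = (152 + p)/((2*A)) = (152 + p)*(1/(2*A)) = (152 + p)/(2*A))
y(O) = (-138 + O)/(9 + O)
x(-197, -126)/(-29876) + 38074/y(M(4)) = ((½)*(152 - 197)/(-126))/(-29876) + 38074/(((-138 + (4 + 4)²)/(9 + (4 + 4)²))) = ((½)*(-1/126)*(-45))*(-1/29876) + 38074/(((-138 + 8²)/(9 + 8²))) = (5/28)*(-1/29876) + 38074/(((-138 + 64)/(9 + 64))) = -5/836528 + 38074/((-74/73)) = -5/836528 + 38074/(((1/73)*(-74))) = -5/836528 + 38074/(-74/73) = -5/836528 + 38074*(-73/74) = -5/836528 - 1389701/37 = -1162523798313/30951536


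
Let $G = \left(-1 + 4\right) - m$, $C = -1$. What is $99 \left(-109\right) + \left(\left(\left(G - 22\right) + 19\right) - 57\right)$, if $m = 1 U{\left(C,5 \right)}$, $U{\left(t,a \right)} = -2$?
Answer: $-10846$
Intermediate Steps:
$m = -2$ ($m = 1 \left(-2\right) = -2$)
$G = 5$ ($G = \left(-1 + 4\right) - -2 = 3 + 2 = 5$)
$99 \left(-109\right) + \left(\left(\left(G - 22\right) + 19\right) - 57\right) = 99 \left(-109\right) + \left(\left(\left(5 - 22\right) + 19\right) - 57\right) = -10791 + \left(\left(-17 + 19\right) - 57\right) = -10791 + \left(2 - 57\right) = -10791 - 55 = -10846$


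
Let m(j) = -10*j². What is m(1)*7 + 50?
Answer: -20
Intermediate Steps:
m(1)*7 + 50 = -10*1²*7 + 50 = -10*1*7 + 50 = -10*7 + 50 = -70 + 50 = -20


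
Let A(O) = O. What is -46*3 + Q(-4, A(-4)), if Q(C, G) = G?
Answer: -142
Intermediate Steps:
-46*3 + Q(-4, A(-4)) = -46*3 - 4 = -138 - 4 = -142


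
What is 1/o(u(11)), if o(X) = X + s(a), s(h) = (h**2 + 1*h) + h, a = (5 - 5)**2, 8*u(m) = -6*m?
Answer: -4/33 ≈ -0.12121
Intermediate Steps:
u(m) = -3*m/4 (u(m) = (-6*m)/8 = -3*m/4)
a = 0 (a = 0**2 = 0)
s(h) = h**2 + 2*h (s(h) = (h**2 + h) + h = (h + h**2) + h = h**2 + 2*h)
o(X) = X (o(X) = X + 0*(2 + 0) = X + 0*2 = X + 0 = X)
1/o(u(11)) = 1/(-3/4*11) = 1/(-33/4) = -4/33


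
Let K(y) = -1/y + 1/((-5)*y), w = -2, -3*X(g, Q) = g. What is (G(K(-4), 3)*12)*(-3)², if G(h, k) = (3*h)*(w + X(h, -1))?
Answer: -5103/25 ≈ -204.12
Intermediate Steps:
X(g, Q) = -g/3
K(y) = -6/(5*y) (K(y) = -1/y - 1/(5*y) = -6/(5*y))
G(h, k) = 3*h*(-2 - h/3) (G(h, k) = (3*h)*(-2 - h/3) = 3*h*(-2 - h/3))
(G(K(-4), 3)*12)*(-3)² = (-(-6/5/(-4))*(6 - 6/5/(-4))*12)*(-3)² = (-(-6/5*(-¼))*(6 - 6/5*(-¼))*12)*9 = (-1*3/10*(6 + 3/10)*12)*9 = (-1*3/10*63/10*12)*9 = -189/100*12*9 = -567/25*9 = -5103/25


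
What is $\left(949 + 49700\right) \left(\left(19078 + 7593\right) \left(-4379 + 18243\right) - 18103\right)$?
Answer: $18727398918009$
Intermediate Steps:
$\left(949 + 49700\right) \left(\left(19078 + 7593\right) \left(-4379 + 18243\right) - 18103\right) = 50649 \left(26671 \cdot 13864 - 18103\right) = 50649 \left(369766744 - 18103\right) = 50649 \cdot 369748641 = 18727398918009$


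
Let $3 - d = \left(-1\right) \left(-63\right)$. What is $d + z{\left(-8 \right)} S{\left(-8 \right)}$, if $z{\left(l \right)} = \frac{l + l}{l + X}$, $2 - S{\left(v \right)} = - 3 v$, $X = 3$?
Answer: $- \frac{652}{5} \approx -130.4$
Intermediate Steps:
$S{\left(v \right)} = 2 + 3 v$ ($S{\left(v \right)} = 2 - - 3 v = 2 + 3 v$)
$z{\left(l \right)} = \frac{2 l}{3 + l}$ ($z{\left(l \right)} = \frac{l + l}{l + 3} = \frac{2 l}{3 + l}$)
$d = -60$ ($d = 3 - \left(-1\right) \left(-63\right) = 3 - 63 = -60$)
$d + z{\left(-8 \right)} S{\left(-8 \right)} = -60 + 2 \left(-8\right) \frac{1}{3 - 8} \left(2 + 3 \left(-8\right)\right) = -60 + 2 \left(-8\right) \frac{1}{-5} \left(2 - 24\right) = -60 + 2 \left(-8\right) \left(- \frac{1}{5}\right) \left(-22\right) = -60 + \frac{16}{5} \left(-22\right) = -60 - \frac{352}{5} = - \frac{652}{5}$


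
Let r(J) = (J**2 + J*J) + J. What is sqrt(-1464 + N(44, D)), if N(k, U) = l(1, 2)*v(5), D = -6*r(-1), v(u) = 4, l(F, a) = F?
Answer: 2*I*sqrt(365) ≈ 38.21*I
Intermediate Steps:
r(J) = J + 2*J**2 (r(J) = (J**2 + J**2) + J = 2*J**2 + J = J + 2*J**2)
D = -6 (D = -(-6)*(1 + 2*(-1)) = -(-6)*(1 - 2) = -(-6)*(-1) = -6*1 = -6)
N(k, U) = 4 (N(k, U) = 1*4 = 4)
sqrt(-1464 + N(44, D)) = sqrt(-1464 + 4) = sqrt(-1460) = 2*I*sqrt(365)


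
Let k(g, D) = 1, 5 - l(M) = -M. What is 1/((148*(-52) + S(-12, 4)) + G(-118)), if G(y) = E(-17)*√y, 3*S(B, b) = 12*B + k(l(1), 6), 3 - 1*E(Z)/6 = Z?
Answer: -69693/554972161 - 1080*I*√118/554972161 ≈ -0.00012558 - 2.1139e-5*I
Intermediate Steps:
l(M) = 5 + M (l(M) = 5 - (-1)*M = 5 + M)
E(Z) = 18 - 6*Z
S(B, b) = ⅓ + 4*B (S(B, b) = (12*B + 1)/3 = (1 + 12*B)/3 = ⅓ + 4*B)
G(y) = 120*√y (G(y) = (18 - 6*(-17))*√y = (18 + 102)*√y = 120*√y)
1/((148*(-52) + S(-12, 4)) + G(-118)) = 1/((148*(-52) + (⅓ + 4*(-12))) + 120*√(-118)) = 1/((-7696 + (⅓ - 48)) + 120*(I*√118)) = 1/((-7696 - 143/3) + 120*I*√118) = 1/(-23231/3 + 120*I*√118)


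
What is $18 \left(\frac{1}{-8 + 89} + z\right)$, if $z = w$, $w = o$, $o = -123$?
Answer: $- \frac{19924}{9} \approx -2213.8$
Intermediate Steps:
$w = -123$
$z = -123$
$18 \left(\frac{1}{-8 + 89} + z\right) = 18 \left(\frac{1}{-8 + 89} - 123\right) = 18 \left(\frac{1}{81} - 123\right) = 18 \left(- \frac{9962}{81}\right) = - \frac{19924}{9}$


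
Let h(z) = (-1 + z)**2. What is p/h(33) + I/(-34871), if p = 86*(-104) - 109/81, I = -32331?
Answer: -22584922619/2892340224 ≈ -7.8085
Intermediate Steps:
p = -724573/81 (p = -8944 - 109*1/81 = -8944 - 109/81 = -724573/81 ≈ -8945.3)
p/h(33) + I/(-34871) = -724573/(81*(-1 + 33)**2) - 32331/(-34871) = -724573/(81*(32**2)) - 32331*(-1/34871) = -724573/81/1024 + 32331/34871 = -724573/81*1/1024 + 32331/34871 = -724573/82944 + 32331/34871 = -22584922619/2892340224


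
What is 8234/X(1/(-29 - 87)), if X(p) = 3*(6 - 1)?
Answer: 8234/15 ≈ 548.93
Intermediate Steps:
X(p) = 15 (X(p) = 3*5 = 15)
8234/X(1/(-29 - 87)) = 8234/15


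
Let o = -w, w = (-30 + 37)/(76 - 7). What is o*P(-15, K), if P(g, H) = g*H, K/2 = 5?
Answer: 350/23 ≈ 15.217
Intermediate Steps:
K = 10 (K = 2*5 = 10)
P(g, H) = H*g
w = 7/69 ≈ 0.10145
o = -7/69 (o = -1*7/69 = -7/69 ≈ -0.10145)
o*P(-15, K) = -70*(-15)/69 = -7/69*(-150) = 350/23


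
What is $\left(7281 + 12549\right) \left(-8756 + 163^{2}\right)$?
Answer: $353231790$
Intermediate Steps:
$\left(7281 + 12549\right) \left(-8756 + 163^{2}\right) = 19830 \left(-8756 + 26569\right) = 19830 \cdot 17813 = 353231790$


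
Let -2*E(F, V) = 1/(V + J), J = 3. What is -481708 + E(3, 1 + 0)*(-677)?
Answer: -3852987/8 ≈ -4.8162e+5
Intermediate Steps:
E(F, V) = -1/(2*(3 + V)) (E(F, V) = -1/(2*(V + 3)) = -1/(2*(3 + V)))
-481708 + E(3, 1 + 0)*(-677) = -481708 - 1/(6 + 2*(1 + 0))*(-677) = -481708 - 1/(6 + 2*1)*(-677) = -481708 - 1/(6 + 2)*(-677) = -481708 - 1/8*(-677) = -481708 - 1*⅛*(-677) = -481708 - ⅛*(-677) = -481708 + 677/8 = -3852987/8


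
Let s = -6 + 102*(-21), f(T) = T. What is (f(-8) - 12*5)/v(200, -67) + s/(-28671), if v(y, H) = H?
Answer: 697848/640319 ≈ 1.0898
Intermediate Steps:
s = -2148 (s = -6 - 2142 = -2148)
(f(-8) - 12*5)/v(200, -67) + s/(-28671) = (-8 - 12*5)/(-67) - 2148/(-28671) = (-8 - 60)*(-1/67) - 2148*(-1/28671) = -68*(-1/67) + 716/9557 = 68/67 + 716/9557 = 697848/640319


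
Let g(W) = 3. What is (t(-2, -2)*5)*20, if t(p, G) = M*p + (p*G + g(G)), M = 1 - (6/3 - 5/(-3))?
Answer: 3700/3 ≈ 1233.3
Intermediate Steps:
M = -8/3 (M = 1 - (6*(⅓) - 5*(-⅓)) = 1 - (2 + 5/3) = 1 - 1*11/3 = 1 - 11/3 = -8/3 ≈ -2.6667)
t(p, G) = 3 - 8*p/3 + G*p (t(p, G) = -8*p/3 + (p*G + 3) = -8*p/3 + (G*p + 3) = -8*p/3 + (3 + G*p) = 3 - 8*p/3 + G*p)
(t(-2, -2)*5)*20 = ((3 - 8/3*(-2) - 2*(-2))*5)*20 = ((3 + 16/3 + 4)*5)*20 = ((37/3)*5)*20 = (185/3)*20 = 3700/3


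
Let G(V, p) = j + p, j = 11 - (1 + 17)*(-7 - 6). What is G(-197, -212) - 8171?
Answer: -8138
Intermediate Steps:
j = 245 (j = 11 - 18*(-13) = 11 - 1*(-234) = 11 + 234 = 245)
G(V, p) = 245 + p
G(-197, -212) - 8171 = (245 - 212) - 8171 = 33 - 8171 = -8138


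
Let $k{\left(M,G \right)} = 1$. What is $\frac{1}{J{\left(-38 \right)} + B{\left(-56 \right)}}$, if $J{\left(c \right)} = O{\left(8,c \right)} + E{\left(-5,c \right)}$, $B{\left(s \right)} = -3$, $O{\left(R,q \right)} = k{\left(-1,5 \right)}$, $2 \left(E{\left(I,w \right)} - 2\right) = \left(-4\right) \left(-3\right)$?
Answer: $\frac{1}{6} \approx 0.16667$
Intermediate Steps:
$E{\left(I,w \right)} = 8$ ($E{\left(I,w \right)} = 2 + \frac{\left(-4\right) \left(-3\right)}{2} = 2 + \frac{1}{2} \cdot 12 = 2 + 6 = 8$)
$O{\left(R,q \right)} = 1$
$J{\left(c \right)} = 9$ ($J{\left(c \right)} = 1 + 8 = 9$)
$\frac{1}{J{\left(-38 \right)} + B{\left(-56 \right)}} = \frac{1}{9 - 3} = \frac{1}{6}$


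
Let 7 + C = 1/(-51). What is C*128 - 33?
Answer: -47507/51 ≈ -931.51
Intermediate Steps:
C = -358/51 (C = -7 + 1/(-51) = -7 - 1/51 = -358/51 ≈ -7.0196)
C*128 - 33 = -358/51*128 - 33 = -45824/51 - 33 = -47507/51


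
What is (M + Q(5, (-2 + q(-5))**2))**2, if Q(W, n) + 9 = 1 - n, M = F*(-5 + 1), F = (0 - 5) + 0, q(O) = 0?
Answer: 64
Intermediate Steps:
F = -5 (F = -5 + 0 = -5)
M = 20 (M = -5*(-5 + 1) = -5*(-4) = 20)
Q(W, n) = -8 - n (Q(W, n) = -9 + (1 - n) = -8 - n)
(M + Q(5, (-2 + q(-5))**2))**2 = (20 + (-8 - (-2 + 0)**2))**2 = (20 + (-8 - 1*(-2)**2))**2 = (20 + (-8 - 1*4))**2 = (20 + (-8 - 4))**2 = (20 - 12)**2 = 8**2 = 64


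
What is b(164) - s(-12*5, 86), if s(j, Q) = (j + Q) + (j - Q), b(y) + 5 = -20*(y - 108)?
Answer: -1005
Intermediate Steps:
b(y) = 2155 - 20*y (b(y) = -5 - 20*(y - 108) = -5 - 20*(-108 + y) = -5 + (2160 - 20*y) = 2155 - 20*y)
s(j, Q) = 2*j (s(j, Q) = (Q + j) + (j - Q) = 2*j)
b(164) - s(-12*5, 86) = (2155 - 20*164) - 2*(-12*5) = (2155 - 3280) - 2*(-60) = -1125 - 1*(-120) = -1125 + 120 = -1005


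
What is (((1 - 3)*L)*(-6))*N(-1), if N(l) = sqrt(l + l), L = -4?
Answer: -48*I*sqrt(2) ≈ -67.882*I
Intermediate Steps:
N(l) = sqrt(2)*sqrt(l) (N(l) = sqrt(2*l) = sqrt(2)*sqrt(l))
(((1 - 3)*L)*(-6))*N(-1) = (((1 - 3)*(-4))*(-6))*(sqrt(2)*sqrt(-1)) = (-2*(-4)*(-6))*(sqrt(2)*I) = (8*(-6))*(I*sqrt(2)) = -48*I*sqrt(2)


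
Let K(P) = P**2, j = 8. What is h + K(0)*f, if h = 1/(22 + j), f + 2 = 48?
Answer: 1/30 ≈ 0.033333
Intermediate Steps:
f = 46 (f = -2 + 48 = 46)
h = 1/30 (h = 1/(22 + 8) = 1/30 ≈ 0.033333)
h + K(0)*f = 1/30 + 0**2*46 = 1/30 + 0*46 = 1/30 + 0 = 1/30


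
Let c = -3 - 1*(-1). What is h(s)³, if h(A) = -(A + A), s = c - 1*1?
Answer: 216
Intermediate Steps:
c = -2 (c = -3 + 1 = -2)
s = -3 (s = -2 - 1*1 = -2 - 1 = -3)
h(A) = -2*A
h(s)³ = (-2*(-3))³ = 6³ = 216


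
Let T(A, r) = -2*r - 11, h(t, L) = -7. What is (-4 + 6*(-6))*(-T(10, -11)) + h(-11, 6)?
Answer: 433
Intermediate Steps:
T(A, r) = -11 - 2*r
(-4 + 6*(-6))*(-T(10, -11)) + h(-11, 6) = (-4 + 6*(-6))*(-(-11 - 2*(-11))) - 7 = (-4 - 36)*(-(-11 + 22)) - 7 = -(-40)*11 - 7 = -40*(-11) - 7 = 440 - 7 = 433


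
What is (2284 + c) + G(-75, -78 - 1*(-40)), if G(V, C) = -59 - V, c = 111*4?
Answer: 2744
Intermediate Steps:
c = 444
(2284 + c) + G(-75, -78 - 1*(-40)) = (2284 + 444) + (-59 - 1*(-75)) = 2728 + (-59 + 75) = 2728 + 16 = 2744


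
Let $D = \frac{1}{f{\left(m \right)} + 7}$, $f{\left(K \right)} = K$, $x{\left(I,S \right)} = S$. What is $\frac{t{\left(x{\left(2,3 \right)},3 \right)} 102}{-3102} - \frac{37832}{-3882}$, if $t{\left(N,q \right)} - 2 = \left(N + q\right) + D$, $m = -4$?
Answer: $\frac{3168199}{334499} \approx 9.4715$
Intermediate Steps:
$D = \frac{1}{3}$ ($D = \frac{1}{-4 + 7} = \frac{1}{3} \approx 0.33333$)
$t{\left(N,q \right)} = \frac{7}{3} + N + q$ ($t{\left(N,q \right)} = 2 + \left(\left(N + q\right) + \frac{1}{3}\right) = 2 + \left(\frac{1}{3} + N + q\right) = \frac{7}{3} + N + q$)
$\frac{t{\left(x{\left(2,3 \right)},3 \right)} 102}{-3102} - \frac{37832}{-3882} = \frac{\left(\frac{7}{3} + 3 + 3\right) 102}{-3102} - \frac{37832}{-3882} = \frac{25}{3} \cdot 102 \left(- \frac{1}{3102}\right) - - \frac{18916}{1941} = 850 \left(- \frac{1}{3102}\right) + \frac{18916}{1941} = - \frac{425}{1551} + \frac{18916}{1941} = \frac{3168199}{334499}$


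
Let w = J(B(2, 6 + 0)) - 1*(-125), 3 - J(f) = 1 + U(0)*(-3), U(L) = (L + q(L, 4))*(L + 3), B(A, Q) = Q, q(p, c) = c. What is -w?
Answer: -163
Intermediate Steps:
U(L) = (3 + L)*(4 + L) (U(L) = (L + 4)*(L + 3) = (4 + L)*(3 + L) = (3 + L)*(4 + L))
J(f) = 38 (J(f) = 3 - (1 + (12 + 0² + 7*0)*(-3)) = 3 - (1 + (12 + 0 + 0)*(-3)) = 3 - (1 + 12*(-3)) = 3 - (1 - 36) = 3 - 1*(-35) = 3 + 35 = 38)
w = 163 (w = 38 - 1*(-125) = 38 + 125 = 163)
-w = -1*163 = -163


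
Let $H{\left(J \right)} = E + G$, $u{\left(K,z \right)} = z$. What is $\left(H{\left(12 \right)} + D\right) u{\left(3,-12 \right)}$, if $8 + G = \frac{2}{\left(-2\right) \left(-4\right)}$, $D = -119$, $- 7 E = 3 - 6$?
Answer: $\frac{10611}{7} \approx 1515.9$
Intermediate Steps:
$E = \frac{3}{7}$ ($E = - \frac{3 - 6}{7} = \left(- \frac{1}{7}\right) \left(-3\right) = \frac{3}{7} \approx 0.42857$)
$G = - \frac{31}{4}$ ($G = -8 + \frac{2}{\left(-2\right) \left(-4\right)} = -8 + \frac{2}{8} = -8 + 2 \cdot \frac{1}{8} = -8 + \frac{1}{4} = - \frac{31}{4} \approx -7.75$)
$H{\left(J \right)} = - \frac{205}{28}$ ($H{\left(J \right)} = \frac{3}{7} - \frac{31}{4} = - \frac{205}{28}$)
$\left(H{\left(12 \right)} + D\right) u{\left(3,-12 \right)} = \left(- \frac{205}{28} - 119\right) \left(-12\right) = \left(- \frac{3537}{28}\right) \left(-12\right) = \frac{10611}{7}$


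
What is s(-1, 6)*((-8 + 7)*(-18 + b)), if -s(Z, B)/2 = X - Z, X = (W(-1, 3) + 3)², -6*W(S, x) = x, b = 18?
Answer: 0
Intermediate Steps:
W(S, x) = -x/6
X = 25/4 (X = (-⅙*3 + 3)² = (-½ + 3)² = (5/2)² = 25/4 ≈ 6.2500)
s(Z, B) = -25/2 + 2*Z (s(Z, B) = -2*(25/4 - Z) = -25/2 + 2*Z)
s(-1, 6)*((-8 + 7)*(-18 + b)) = (-25/2 + 2*(-1))*((-8 + 7)*(-18 + 18)) = (-25/2 - 2)*(-1*0) = -29/2*0 = 0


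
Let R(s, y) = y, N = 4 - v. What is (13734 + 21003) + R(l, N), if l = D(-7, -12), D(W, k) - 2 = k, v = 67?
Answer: 34674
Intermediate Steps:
N = -63 (N = 4 - 1*67 = 4 - 67 = -63)
D(W, k) = 2 + k
l = -10 (l = 2 - 12 = -10)
(13734 + 21003) + R(l, N) = (13734 + 21003) - 63 = 34737 - 63 = 34674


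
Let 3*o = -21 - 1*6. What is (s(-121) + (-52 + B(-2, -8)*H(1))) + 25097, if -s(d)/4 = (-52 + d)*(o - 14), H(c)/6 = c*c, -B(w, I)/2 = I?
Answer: 9225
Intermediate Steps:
o = -9 (o = (-21 - 1*6)/3 = (-21 - 6)/3 = (1/3)*(-27) = -9)
B(w, I) = -2*I
H(c) = 6*c**2 (H(c) = 6*(c*c) = 6*c**2)
s(d) = -4784 + 92*d (s(d) = -4*(-52 + d)*(-9 - 14) = -4*(-52 + d)*(-23) = -4*(1196 - 23*d) = -4784 + 92*d)
(s(-121) + (-52 + B(-2, -8)*H(1))) + 25097 = ((-4784 + 92*(-121)) + (-52 + (-2*(-8))*(6*1**2))) + 25097 = ((-4784 - 11132) + (-52 + 16*(6*1))) + 25097 = (-15916 + (-52 + 16*6)) + 25097 = (-15916 + (-52 + 96)) + 25097 = (-15916 + 44) + 25097 = -15872 + 25097 = 9225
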